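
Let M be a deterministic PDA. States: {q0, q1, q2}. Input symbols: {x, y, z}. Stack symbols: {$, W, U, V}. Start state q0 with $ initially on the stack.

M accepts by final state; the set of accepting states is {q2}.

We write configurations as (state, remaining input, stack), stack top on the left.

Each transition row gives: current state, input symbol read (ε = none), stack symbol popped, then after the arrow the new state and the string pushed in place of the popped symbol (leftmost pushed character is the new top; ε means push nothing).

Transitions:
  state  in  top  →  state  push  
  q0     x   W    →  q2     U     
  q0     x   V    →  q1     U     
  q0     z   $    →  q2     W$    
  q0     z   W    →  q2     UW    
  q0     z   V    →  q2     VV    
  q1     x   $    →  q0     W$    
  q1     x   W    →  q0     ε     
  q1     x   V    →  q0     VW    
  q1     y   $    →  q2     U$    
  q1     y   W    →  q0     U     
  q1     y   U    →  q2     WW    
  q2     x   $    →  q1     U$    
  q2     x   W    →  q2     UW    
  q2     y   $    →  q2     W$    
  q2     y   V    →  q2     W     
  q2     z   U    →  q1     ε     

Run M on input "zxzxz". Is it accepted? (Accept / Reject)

(q0, zxzxz, $)
  read z, top $: go to q2, push W$ → (q2, xzxz, W$)
  read x, top W: go to q2, push UW → (q2, zxz, UW$)
  read z, top U: go to q1, push ε → (q1, xz, W$)
  read x, top W: go to q0, push ε → (q0, z, $)
  read z, top $: go to q2, push W$ → (q2, ε, W$)
All input consumed; state q2 ∈ F.

Accept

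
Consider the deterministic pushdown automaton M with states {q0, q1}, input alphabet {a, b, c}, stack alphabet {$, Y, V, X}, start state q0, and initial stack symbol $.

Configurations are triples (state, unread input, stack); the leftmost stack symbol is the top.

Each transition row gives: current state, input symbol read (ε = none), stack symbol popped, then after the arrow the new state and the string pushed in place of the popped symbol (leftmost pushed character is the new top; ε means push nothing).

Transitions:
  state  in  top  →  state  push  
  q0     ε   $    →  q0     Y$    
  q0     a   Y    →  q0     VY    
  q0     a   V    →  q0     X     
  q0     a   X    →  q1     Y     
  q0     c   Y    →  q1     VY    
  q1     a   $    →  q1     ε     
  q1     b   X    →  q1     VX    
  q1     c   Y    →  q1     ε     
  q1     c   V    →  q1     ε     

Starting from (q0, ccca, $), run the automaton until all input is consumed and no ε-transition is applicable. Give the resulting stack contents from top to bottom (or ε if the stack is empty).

ε

(q0, ccca, $)
  ε-move, top $: go to q0, push Y$ → (q0, ccca, Y$)
  read c, top Y: go to q1, push VY → (q1, cca, VY$)
  read c, top V: go to q1, push ε → (q1, ca, Y$)
  read c, top Y: go to q1, push ε → (q1, a, $)
  read a, top $: go to q1, push ε → (q1, ε, ε)
All input consumed in state q1 with stack ε.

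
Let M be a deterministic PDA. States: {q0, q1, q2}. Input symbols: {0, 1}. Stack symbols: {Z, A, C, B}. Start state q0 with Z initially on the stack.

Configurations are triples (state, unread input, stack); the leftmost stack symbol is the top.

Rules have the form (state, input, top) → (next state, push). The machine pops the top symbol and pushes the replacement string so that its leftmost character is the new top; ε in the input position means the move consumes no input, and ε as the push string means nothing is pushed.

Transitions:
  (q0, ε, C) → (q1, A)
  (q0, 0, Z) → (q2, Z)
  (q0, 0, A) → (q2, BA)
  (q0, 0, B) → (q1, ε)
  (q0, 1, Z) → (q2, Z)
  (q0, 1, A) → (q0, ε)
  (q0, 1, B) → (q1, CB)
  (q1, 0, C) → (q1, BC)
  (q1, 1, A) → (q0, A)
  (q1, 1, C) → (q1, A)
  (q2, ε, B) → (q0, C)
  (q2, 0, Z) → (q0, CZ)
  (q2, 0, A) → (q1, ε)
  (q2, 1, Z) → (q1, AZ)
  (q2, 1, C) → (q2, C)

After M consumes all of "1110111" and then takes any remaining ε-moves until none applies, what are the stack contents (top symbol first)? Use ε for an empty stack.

Z

(q0, 1110111, Z) ⊢ (q2, 110111, Z) ⊢ (q1, 10111, AZ) ⊢ (q0, 0111, AZ) ⊢ (q2, 111, BAZ) ⊢ (q0, 111, CAZ) ⊢ (q1, 111, AAZ) ⊢ (q0, 11, AAZ) ⊢ (q0, 1, AZ) ⊢ (q0, ε, Z)
All input consumed in state q0 with stack Z.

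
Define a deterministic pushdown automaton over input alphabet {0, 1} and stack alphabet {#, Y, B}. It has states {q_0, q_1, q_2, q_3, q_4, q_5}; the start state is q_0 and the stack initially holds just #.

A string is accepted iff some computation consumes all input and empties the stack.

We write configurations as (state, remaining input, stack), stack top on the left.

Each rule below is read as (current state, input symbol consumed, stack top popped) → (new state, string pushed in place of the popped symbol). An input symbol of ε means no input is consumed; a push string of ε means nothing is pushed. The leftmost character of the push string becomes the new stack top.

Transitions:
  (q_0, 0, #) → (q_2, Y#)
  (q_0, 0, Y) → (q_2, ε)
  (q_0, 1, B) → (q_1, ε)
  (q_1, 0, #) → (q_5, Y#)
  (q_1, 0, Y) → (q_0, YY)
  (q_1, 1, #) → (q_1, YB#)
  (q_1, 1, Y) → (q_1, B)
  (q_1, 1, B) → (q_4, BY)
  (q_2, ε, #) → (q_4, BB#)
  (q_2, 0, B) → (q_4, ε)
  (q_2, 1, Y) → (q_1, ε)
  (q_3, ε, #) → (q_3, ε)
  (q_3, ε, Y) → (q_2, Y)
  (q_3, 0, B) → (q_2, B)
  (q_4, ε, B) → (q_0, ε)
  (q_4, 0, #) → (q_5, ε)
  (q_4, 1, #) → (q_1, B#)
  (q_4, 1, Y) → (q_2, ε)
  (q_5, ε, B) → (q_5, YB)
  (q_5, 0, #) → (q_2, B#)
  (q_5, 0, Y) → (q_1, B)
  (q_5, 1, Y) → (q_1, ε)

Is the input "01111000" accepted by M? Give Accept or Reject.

Accept

(q_0, 01111000, #)
  read 0, top #: go to q_2, push Y# → (q_2, 1111000, Y#)
  read 1, top Y: go to q_1, push ε → (q_1, 111000, #)
  read 1, top #: go to q_1, push YB# → (q_1, 11000, YB#)
  read 1, top Y: go to q_1, push B → (q_1, 1000, BB#)
  read 1, top B: go to q_4, push BY → (q_4, 000, BYB#)
  ε-move, top B: go to q_0, push ε → (q_0, 000, YB#)
  read 0, top Y: go to q_2, push ε → (q_2, 00, B#)
  read 0, top B: go to q_4, push ε → (q_4, 0, #)
  read 0, top #: go to q_5, push ε → (q_5, ε, ε)
All input consumed and the stack is empty.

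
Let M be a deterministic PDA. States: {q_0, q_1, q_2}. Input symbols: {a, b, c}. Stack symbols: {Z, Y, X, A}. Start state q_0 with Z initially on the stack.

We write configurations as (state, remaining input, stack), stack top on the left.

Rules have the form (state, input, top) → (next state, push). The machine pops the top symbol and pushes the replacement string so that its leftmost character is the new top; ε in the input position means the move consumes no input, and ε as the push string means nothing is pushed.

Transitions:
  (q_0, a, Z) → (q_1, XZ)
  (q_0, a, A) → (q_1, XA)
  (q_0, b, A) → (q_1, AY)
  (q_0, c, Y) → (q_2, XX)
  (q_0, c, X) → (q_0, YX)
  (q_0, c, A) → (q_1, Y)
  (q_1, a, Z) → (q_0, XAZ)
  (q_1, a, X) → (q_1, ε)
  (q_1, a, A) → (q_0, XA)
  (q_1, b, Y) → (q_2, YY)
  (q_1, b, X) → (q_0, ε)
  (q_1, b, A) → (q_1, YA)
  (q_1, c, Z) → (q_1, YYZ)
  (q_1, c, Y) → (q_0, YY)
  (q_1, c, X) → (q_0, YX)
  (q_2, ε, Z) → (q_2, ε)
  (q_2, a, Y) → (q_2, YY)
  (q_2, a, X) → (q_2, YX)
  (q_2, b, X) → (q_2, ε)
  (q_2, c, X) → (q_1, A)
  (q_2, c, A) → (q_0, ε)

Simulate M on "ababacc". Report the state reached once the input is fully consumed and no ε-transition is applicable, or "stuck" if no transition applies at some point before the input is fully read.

q_2

(q_0, ababacc, Z)
  read a, top Z: go to q_1, push XZ → (q_1, babacc, XZ)
  read b, top X: go to q_0, push ε → (q_0, abacc, Z)
  read a, top Z: go to q_1, push XZ → (q_1, bacc, XZ)
  read b, top X: go to q_0, push ε → (q_0, acc, Z)
  read a, top Z: go to q_1, push XZ → (q_1, cc, XZ)
  read c, top X: go to q_0, push YX → (q_0, c, YXZ)
  read c, top Y: go to q_2, push XX → (q_2, ε, XXXZ)
All input consumed; M is in state q_2.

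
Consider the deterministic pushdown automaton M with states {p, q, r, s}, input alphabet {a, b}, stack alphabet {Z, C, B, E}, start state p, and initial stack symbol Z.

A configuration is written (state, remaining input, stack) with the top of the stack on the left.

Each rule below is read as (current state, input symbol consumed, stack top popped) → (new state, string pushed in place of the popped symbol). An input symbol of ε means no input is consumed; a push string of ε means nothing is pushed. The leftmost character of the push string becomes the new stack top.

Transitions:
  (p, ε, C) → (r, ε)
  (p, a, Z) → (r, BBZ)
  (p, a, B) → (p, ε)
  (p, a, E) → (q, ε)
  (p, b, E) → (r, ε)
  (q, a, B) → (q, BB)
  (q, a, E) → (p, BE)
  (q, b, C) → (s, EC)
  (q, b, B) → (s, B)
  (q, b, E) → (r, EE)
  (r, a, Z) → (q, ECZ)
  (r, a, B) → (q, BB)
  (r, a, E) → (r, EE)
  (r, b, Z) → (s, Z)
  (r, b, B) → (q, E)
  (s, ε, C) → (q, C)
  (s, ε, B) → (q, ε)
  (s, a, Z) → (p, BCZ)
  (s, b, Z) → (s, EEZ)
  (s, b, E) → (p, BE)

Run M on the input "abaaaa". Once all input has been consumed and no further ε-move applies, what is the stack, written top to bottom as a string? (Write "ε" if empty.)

BBZ

(p, abaaaa, Z) ⊢ (r, baaaa, BBZ) ⊢ (q, aaaa, EBZ) ⊢ (p, aaa, BEBZ) ⊢ (p, aa, EBZ) ⊢ (q, a, BZ) ⊢ (q, ε, BBZ)
All input consumed in state q with stack BBZ.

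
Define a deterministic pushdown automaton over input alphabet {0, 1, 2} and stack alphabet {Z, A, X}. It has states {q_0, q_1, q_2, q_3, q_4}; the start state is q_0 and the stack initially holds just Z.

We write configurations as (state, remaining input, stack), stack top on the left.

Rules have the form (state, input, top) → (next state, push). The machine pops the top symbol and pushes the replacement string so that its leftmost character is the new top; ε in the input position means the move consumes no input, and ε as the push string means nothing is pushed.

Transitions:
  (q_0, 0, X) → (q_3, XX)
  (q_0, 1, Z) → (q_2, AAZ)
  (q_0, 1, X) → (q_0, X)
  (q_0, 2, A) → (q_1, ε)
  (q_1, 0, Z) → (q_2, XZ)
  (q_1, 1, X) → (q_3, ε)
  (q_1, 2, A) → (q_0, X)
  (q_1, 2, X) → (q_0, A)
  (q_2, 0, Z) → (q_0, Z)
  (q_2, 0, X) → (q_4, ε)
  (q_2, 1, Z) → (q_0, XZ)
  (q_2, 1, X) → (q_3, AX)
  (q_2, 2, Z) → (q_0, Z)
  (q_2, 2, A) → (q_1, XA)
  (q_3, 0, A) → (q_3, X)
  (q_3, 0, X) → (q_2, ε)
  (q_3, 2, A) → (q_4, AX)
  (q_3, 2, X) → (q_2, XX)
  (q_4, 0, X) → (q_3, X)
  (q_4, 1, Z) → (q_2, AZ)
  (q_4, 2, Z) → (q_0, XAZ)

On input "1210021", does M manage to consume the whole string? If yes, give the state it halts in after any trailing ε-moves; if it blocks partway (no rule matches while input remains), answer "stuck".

q_3

(q_0, 1210021, Z)
  read 1, top Z: go to q_2, push AAZ → (q_2, 210021, AAZ)
  read 2, top A: go to q_1, push XA → (q_1, 10021, XAAZ)
  read 1, top X: go to q_3, push ε → (q_3, 0021, AAZ)
  read 0, top A: go to q_3, push X → (q_3, 021, XAZ)
  read 0, top X: go to q_2, push ε → (q_2, 21, AZ)
  read 2, top A: go to q_1, push XA → (q_1, 1, XAZ)
  read 1, top X: go to q_3, push ε → (q_3, ε, AZ)
All input consumed; M is in state q_3.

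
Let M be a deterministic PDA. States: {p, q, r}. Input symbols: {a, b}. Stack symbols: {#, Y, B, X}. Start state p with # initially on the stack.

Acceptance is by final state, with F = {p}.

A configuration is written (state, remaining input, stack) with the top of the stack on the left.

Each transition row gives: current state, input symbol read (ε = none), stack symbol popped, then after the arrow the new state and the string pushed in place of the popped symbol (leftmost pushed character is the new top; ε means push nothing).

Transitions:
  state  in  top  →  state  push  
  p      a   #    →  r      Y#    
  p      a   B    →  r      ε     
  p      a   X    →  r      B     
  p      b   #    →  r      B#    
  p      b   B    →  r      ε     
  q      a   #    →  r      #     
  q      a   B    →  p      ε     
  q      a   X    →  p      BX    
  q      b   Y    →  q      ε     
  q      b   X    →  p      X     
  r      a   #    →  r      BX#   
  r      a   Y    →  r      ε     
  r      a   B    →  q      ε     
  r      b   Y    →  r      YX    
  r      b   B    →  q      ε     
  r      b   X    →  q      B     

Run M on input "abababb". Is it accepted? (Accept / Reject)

(p, abababb, #)
  read a, top #: go to r, push Y# → (r, bababb, Y#)
  read b, top Y: go to r, push YX → (r, ababb, YX#)
  read a, top Y: go to r, push ε → (r, babb, X#)
  read b, top X: go to q, push B → (q, abb, B#)
  read a, top B: go to p, push ε → (p, bb, #)
  read b, top #: go to r, push B# → (r, b, B#)
  read b, top B: go to q, push ε → (q, ε, #)
All input consumed; state q ∉ F and no further ε-move applies.

Reject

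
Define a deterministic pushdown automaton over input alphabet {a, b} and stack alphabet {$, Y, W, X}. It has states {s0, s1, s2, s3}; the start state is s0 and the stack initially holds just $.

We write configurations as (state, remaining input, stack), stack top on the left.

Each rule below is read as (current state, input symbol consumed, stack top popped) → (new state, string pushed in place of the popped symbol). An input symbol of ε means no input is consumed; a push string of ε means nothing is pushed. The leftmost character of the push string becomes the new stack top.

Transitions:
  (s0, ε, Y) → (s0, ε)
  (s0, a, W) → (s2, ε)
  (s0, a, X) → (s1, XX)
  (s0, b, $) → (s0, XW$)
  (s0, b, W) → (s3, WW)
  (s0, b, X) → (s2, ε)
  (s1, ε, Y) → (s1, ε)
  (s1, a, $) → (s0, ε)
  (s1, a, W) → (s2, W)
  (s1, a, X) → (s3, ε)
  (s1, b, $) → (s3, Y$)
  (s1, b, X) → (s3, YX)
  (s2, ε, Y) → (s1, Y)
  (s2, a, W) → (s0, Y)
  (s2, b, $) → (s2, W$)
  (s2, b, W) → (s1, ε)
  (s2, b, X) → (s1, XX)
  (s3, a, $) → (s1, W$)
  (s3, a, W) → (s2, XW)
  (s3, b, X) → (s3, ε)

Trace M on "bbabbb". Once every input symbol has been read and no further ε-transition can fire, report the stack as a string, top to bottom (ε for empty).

(s0, bbabbb, $) ⊢ (s0, babbb, XW$) ⊢ (s2, abbb, W$) ⊢ (s0, bbb, Y$) ⊢ (s0, bbb, $) ⊢ (s0, bb, XW$) ⊢ (s2, b, W$) ⊢ (s1, ε, $)
All input consumed in state s1 with stack $.

$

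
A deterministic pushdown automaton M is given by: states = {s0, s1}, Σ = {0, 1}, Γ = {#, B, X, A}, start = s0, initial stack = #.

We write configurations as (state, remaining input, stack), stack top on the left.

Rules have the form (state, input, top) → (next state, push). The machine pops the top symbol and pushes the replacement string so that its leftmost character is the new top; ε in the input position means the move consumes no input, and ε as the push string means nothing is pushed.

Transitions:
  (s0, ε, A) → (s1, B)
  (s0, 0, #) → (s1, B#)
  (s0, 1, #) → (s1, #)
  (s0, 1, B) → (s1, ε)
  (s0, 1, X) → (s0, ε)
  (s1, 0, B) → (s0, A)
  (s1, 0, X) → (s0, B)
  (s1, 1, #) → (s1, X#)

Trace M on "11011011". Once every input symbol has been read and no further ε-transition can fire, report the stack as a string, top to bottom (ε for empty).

X#

(s0, 11011011, #)
  read 1, top #: go to s1, push # → (s1, 1011011, #)
  read 1, top #: go to s1, push X# → (s1, 011011, X#)
  read 0, top X: go to s0, push B → (s0, 11011, B#)
  read 1, top B: go to s1, push ε → (s1, 1011, #)
  read 1, top #: go to s1, push X# → (s1, 011, X#)
  read 0, top X: go to s0, push B → (s0, 11, B#)
  read 1, top B: go to s1, push ε → (s1, 1, #)
  read 1, top #: go to s1, push X# → (s1, ε, X#)
All input consumed in state s1 with stack X#.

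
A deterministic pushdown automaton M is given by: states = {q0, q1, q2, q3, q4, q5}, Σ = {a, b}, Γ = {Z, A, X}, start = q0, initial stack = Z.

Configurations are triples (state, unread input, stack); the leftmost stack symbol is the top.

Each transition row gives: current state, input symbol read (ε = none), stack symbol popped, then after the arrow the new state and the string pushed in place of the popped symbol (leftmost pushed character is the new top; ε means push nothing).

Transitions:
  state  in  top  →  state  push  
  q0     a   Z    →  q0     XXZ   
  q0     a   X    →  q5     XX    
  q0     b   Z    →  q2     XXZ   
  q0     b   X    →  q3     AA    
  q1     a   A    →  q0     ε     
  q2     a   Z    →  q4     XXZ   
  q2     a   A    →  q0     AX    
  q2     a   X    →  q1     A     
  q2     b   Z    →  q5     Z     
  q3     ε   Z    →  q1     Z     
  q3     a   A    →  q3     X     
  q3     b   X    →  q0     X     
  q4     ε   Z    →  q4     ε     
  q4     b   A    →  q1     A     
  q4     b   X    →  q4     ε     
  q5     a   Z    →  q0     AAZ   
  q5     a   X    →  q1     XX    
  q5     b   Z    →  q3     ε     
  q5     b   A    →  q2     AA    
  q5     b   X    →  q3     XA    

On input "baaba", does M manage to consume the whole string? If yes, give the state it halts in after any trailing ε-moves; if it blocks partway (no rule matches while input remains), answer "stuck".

q3

(q0, baaba, Z)
  read b, top Z: go to q2, push XXZ → (q2, aaba, XXZ)
  read a, top X: go to q1, push A → (q1, aba, AXZ)
  read a, top A: go to q0, push ε → (q0, ba, XZ)
  read b, top X: go to q3, push AA → (q3, a, AAZ)
  read a, top A: go to q3, push X → (q3, ε, XAZ)
All input consumed; M is in state q3.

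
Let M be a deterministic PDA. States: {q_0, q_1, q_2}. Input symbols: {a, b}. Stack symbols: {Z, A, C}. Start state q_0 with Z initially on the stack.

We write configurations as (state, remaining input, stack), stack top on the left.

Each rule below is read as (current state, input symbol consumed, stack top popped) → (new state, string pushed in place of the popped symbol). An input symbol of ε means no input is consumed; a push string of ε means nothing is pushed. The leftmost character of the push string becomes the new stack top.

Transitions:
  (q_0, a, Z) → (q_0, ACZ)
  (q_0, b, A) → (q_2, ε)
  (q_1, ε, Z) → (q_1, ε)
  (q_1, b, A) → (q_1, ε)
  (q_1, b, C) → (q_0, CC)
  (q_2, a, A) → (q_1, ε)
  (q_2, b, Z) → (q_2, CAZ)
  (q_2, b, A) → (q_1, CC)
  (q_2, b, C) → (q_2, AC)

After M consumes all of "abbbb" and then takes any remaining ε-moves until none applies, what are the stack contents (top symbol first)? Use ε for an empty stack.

CCCCZ

(q_0, abbbb, Z)
  read a, top Z: go to q_0, push ACZ → (q_0, bbbb, ACZ)
  read b, top A: go to q_2, push ε → (q_2, bbb, CZ)
  read b, top C: go to q_2, push AC → (q_2, bb, ACZ)
  read b, top A: go to q_1, push CC → (q_1, b, CCCZ)
  read b, top C: go to q_0, push CC → (q_0, ε, CCCCZ)
All input consumed in state q_0 with stack CCCCZ.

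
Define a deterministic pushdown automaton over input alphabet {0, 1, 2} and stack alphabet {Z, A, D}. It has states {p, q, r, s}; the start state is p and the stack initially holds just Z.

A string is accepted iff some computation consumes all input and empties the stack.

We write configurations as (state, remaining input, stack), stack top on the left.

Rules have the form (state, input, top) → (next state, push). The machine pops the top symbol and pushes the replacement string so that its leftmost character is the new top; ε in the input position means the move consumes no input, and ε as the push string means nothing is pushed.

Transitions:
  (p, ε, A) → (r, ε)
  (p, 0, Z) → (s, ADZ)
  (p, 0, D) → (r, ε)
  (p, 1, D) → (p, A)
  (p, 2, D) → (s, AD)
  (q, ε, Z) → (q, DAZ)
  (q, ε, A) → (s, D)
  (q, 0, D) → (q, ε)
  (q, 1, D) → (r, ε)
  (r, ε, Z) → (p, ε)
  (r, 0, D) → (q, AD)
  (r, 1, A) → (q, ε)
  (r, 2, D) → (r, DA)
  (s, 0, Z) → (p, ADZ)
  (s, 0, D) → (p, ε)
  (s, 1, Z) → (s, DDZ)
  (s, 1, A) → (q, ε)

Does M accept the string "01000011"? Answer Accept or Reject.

(p, 01000011, Z)
  read 0, top Z: go to s, push ADZ → (s, 1000011, ADZ)
  read 1, top A: go to q, push ε → (q, 000011, DZ)
  read 0, top D: go to q, push ε → (q, 00011, Z)
  ε-move, top Z: go to q, push DAZ → (q, 00011, DAZ)
  read 0, top D: go to q, push ε → (q, 0011, AZ)
  ε-move, top A: go to s, push D → (s, 0011, DZ)
  read 0, top D: go to p, push ε → (p, 011, Z)
  read 0, top Z: go to s, push ADZ → (s, 11, ADZ)
  read 1, top A: go to q, push ε → (q, 1, DZ)
  read 1, top D: go to r, push ε → (r, ε, Z)
  ε-move, top Z: go to p, push ε → (p, ε, ε)
All input consumed and the stack is empty.

Accept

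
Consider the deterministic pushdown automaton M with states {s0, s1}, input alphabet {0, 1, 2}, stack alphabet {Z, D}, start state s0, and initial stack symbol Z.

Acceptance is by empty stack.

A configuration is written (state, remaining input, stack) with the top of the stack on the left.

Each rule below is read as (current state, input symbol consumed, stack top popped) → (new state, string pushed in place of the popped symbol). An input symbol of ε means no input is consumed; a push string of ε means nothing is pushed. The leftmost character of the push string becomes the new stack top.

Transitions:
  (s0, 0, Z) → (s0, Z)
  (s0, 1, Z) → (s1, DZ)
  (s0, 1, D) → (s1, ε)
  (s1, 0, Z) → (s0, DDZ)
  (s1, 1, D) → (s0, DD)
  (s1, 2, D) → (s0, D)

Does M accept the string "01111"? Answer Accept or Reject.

(s0, 01111, Z)
  read 0, top Z: go to s0, push Z → (s0, 1111, Z)
  read 1, top Z: go to s1, push DZ → (s1, 111, DZ)
  read 1, top D: go to s0, push DD → (s0, 11, DDZ)
  read 1, top D: go to s1, push ε → (s1, 1, DZ)
  read 1, top D: go to s0, push DD → (s0, ε, DDZ)
All input consumed; stack is DDZ, not empty, and no further ε-move applies.

Reject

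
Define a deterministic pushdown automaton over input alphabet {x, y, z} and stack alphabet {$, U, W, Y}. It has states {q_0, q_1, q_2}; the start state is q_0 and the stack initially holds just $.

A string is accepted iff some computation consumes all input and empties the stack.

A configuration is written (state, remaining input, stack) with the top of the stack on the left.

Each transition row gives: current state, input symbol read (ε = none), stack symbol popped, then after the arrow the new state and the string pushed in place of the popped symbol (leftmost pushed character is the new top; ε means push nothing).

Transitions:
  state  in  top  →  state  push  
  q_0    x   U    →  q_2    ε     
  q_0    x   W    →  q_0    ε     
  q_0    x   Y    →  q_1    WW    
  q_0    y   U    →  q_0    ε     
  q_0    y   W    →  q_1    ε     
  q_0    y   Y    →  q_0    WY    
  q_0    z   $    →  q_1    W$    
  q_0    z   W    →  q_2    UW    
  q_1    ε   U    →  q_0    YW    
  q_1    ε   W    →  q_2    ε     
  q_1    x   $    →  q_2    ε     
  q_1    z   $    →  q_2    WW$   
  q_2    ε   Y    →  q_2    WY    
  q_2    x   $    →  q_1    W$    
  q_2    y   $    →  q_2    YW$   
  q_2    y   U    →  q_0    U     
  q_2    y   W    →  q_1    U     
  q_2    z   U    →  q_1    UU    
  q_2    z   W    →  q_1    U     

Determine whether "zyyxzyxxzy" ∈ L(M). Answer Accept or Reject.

(q_0, zyyxzyxxzy, $)
  read z, top $: go to q_1, push W$ → (q_1, yyxzyxxzy, W$)
  ε-move, top W: go to q_2, push ε → (q_2, yyxzyxxzy, $)
  read y, top $: go to q_2, push YW$ → (q_2, yxzyxxzy, YW$)
  ε-move, top Y: go to q_2, push WY → (q_2, yxzyxxzy, WYW$)
  read y, top W: go to q_1, push U → (q_1, xzyxxzy, UYW$)
  ε-move, top U: go to q_0, push YW → (q_0, xzyxxzy, YWYW$)
  read x, top Y: go to q_1, push WW → (q_1, zyxxzy, WWWYW$)
  ε-move, top W: go to q_2, push ε → (q_2, zyxxzy, WWYW$)
  read z, top W: go to q_1, push U → (q_1, yxxzy, UWYW$)
  ε-move, top U: go to q_0, push YW → (q_0, yxxzy, YWWYW$)
  read y, top Y: go to q_0, push WY → (q_0, xxzy, WYWWYW$)
  read x, top W: go to q_0, push ε → (q_0, xzy, YWWYW$)
  read x, top Y: go to q_1, push WW → (q_1, zy, WWWWYW$)
  ε-move, top W: go to q_2, push ε → (q_2, zy, WWWYW$)
  read z, top W: go to q_1, push U → (q_1, y, UWWYW$)
  ε-move, top U: go to q_0, push YW → (q_0, y, YWWWYW$)
  read y, top Y: go to q_0, push WY → (q_0, ε, WYWWWYW$)
All input consumed; stack is WYWWWYW$, not empty, and no further ε-move applies.

Reject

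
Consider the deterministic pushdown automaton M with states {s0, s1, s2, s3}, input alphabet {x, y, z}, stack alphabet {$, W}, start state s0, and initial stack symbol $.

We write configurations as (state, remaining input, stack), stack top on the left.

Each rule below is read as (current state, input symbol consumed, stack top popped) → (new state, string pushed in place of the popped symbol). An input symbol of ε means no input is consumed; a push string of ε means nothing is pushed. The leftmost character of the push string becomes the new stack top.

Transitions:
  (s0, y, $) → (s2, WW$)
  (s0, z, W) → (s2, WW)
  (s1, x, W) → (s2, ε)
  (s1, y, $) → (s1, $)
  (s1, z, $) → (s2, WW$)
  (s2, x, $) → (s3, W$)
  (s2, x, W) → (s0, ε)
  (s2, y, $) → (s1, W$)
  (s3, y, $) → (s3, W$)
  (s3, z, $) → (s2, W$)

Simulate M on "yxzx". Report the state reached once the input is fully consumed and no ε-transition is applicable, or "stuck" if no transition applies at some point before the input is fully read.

(s0, yxzx, $)
  read y, top $: go to s2, push WW$ → (s2, xzx, WW$)
  read x, top W: go to s0, push ε → (s0, zx, W$)
  read z, top W: go to s2, push WW → (s2, x, WW$)
  read x, top W: go to s0, push ε → (s0, ε, W$)
All input consumed; M is in state s0.

s0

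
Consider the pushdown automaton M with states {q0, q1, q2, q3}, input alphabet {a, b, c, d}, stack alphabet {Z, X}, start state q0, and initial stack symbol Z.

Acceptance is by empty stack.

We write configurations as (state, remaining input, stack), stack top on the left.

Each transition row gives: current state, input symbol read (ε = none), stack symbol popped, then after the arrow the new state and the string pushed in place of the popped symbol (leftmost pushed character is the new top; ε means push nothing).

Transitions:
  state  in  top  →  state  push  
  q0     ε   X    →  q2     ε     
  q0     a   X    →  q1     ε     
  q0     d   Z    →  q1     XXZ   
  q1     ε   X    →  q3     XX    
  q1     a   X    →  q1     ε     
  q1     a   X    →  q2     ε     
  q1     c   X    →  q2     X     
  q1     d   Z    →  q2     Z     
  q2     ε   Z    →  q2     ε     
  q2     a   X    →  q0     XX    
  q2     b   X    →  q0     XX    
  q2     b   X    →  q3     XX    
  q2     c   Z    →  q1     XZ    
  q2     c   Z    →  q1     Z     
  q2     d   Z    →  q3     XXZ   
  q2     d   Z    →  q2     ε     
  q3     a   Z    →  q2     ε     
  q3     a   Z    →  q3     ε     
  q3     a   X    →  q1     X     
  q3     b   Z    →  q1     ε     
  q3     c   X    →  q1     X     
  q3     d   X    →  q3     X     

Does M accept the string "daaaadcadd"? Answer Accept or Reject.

One accepting computation: (q0, daaaadcadd, Z) ⊢ (q1, aaaadcadd, XXZ) ⊢ (q2, aaadcadd, XZ) ⊢ (q0, aadcadd, XXZ) ⊢ (q1, adcadd, XZ) ⊢ (q1, dcadd, Z) ⊢ (q2, cadd, Z) ⊢ (q1, add, XZ) ⊢ (q1, dd, Z) ⊢ (q2, d, Z) ⊢ (q2, ε, ε)
All input consumed and the stack is empty.

Accept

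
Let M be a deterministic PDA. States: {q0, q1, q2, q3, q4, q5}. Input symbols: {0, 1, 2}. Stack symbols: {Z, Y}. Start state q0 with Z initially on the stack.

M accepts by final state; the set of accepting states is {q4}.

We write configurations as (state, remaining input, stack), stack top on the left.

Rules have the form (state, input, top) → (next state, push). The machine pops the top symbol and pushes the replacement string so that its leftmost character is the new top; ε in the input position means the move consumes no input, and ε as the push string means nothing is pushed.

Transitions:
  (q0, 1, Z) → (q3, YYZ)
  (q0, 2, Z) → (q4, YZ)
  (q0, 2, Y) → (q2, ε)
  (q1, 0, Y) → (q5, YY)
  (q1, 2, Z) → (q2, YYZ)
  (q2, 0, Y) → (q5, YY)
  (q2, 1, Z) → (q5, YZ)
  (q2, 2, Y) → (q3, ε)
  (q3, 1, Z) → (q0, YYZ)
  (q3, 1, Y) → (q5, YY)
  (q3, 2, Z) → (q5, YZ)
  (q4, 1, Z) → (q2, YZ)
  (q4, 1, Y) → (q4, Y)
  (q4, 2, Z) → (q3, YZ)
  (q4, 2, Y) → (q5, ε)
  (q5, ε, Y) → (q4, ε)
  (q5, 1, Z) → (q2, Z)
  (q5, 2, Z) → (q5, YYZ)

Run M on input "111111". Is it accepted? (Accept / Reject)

(q0, 111111, Z) ⊢ (q3, 11111, YYZ) ⊢ (q5, 1111, YYYZ) ⊢ (q4, 1111, YYZ) ⊢ (q4, 111, YYZ) ⊢ (q4, 11, YYZ) ⊢ (q4, 1, YYZ) ⊢ (q4, ε, YYZ)
All input consumed; state q4 ∈ F.

Accept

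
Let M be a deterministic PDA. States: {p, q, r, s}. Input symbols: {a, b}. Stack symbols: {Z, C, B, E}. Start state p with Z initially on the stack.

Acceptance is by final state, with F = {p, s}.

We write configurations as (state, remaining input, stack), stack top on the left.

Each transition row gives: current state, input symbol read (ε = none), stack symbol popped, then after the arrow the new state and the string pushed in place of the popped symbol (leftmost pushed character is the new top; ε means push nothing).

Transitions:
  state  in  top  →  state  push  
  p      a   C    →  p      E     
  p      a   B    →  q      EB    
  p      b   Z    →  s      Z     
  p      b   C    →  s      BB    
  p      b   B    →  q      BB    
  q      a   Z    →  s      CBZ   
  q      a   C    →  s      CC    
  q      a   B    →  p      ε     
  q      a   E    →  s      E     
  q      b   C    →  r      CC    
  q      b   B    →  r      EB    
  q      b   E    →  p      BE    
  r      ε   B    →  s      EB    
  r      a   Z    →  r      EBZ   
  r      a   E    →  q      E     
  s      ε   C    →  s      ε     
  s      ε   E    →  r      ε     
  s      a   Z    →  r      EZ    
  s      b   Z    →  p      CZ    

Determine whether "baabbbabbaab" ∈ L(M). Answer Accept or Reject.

(p, baabbbabbaab, Z)
  read b, top Z: go to s, push Z → (s, aabbbabbaab, Z)
  read a, top Z: go to r, push EZ → (r, abbbabbaab, EZ)
  read a, top E: go to q, push E → (q, bbbabbaab, EZ)
  read b, top E: go to p, push BE → (p, bbabbaab, BEZ)
  read b, top B: go to q, push BB → (q, babbaab, BBEZ)
  read b, top B: go to r, push EB → (r, abbaab, EBBEZ)
  read a, top E: go to q, push E → (q, bbaab, EBBEZ)
  read b, top E: go to p, push BE → (p, baab, BEBBEZ)
  read b, top B: go to q, push BB → (q, aab, BBEBBEZ)
  read a, top B: go to p, push ε → (p, ab, BEBBEZ)
  read a, top B: go to q, push EB → (q, b, EBEBBEZ)
  read b, top E: go to p, push BE → (p, ε, BEBEBBEZ)
All input consumed; state p ∈ F.

Accept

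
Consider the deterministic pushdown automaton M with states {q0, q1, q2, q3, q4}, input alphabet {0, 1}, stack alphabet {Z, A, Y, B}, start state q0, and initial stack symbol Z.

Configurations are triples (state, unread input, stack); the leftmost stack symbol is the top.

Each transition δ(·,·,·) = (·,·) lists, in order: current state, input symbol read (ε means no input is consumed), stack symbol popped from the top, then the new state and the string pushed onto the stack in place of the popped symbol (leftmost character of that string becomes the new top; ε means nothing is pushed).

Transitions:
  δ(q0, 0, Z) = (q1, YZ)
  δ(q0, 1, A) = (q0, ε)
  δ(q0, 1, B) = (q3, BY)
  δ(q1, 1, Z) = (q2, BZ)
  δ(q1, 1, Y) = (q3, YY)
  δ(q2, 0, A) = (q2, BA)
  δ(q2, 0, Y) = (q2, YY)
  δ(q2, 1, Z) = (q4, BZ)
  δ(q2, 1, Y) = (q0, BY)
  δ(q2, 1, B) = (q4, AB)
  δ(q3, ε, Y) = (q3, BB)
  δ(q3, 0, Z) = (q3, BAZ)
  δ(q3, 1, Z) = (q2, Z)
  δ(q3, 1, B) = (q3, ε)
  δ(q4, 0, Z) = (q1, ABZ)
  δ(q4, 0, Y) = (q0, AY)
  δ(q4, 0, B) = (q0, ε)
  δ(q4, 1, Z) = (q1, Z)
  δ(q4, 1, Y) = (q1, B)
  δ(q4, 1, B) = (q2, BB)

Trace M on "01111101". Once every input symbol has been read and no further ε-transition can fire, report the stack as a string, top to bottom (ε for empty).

(q0, 01111101, Z) ⊢ (q1, 1111101, YZ) ⊢ (q3, 111101, YYZ) ⊢ (q3, 111101, BBYZ) ⊢ (q3, 11101, BYZ) ⊢ (q3, 1101, YZ) ⊢ (q3, 1101, BBZ) ⊢ (q3, 101, BZ) ⊢ (q3, 01, Z) ⊢ (q3, 1, BAZ) ⊢ (q3, ε, AZ)
All input consumed in state q3 with stack AZ.

AZ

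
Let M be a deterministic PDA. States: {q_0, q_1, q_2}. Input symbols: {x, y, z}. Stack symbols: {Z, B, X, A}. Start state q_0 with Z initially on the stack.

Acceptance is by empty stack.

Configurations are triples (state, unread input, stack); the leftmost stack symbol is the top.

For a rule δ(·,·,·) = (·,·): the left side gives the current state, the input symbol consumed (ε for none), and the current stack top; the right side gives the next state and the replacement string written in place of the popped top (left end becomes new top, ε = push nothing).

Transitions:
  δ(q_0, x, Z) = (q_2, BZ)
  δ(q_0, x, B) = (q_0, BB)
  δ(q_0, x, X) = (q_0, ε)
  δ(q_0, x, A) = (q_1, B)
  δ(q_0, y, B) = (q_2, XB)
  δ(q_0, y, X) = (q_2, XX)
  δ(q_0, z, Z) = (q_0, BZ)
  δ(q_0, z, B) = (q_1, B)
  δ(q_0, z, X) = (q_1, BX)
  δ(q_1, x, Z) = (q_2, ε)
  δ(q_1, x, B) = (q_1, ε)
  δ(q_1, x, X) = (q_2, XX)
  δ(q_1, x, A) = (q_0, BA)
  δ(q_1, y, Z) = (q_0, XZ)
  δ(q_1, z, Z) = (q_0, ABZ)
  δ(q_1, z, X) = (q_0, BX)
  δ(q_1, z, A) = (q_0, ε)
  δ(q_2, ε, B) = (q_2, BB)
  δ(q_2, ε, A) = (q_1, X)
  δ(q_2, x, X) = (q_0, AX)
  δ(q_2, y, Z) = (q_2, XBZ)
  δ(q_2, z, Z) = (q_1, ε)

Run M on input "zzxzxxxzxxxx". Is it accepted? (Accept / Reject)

Accept

(q_0, zzxzxxxzxxxx, Z)
  read z, top Z: go to q_0, push BZ → (q_0, zxzxxxzxxxx, BZ)
  read z, top B: go to q_1, push B → (q_1, xzxxxzxxxx, BZ)
  read x, top B: go to q_1, push ε → (q_1, zxxxzxxxx, Z)
  read z, top Z: go to q_0, push ABZ → (q_0, xxxzxxxx, ABZ)
  read x, top A: go to q_1, push B → (q_1, xxzxxxx, BBZ)
  read x, top B: go to q_1, push ε → (q_1, xzxxxx, BZ)
  read x, top B: go to q_1, push ε → (q_1, zxxxx, Z)
  read z, top Z: go to q_0, push ABZ → (q_0, xxxx, ABZ)
  read x, top A: go to q_1, push B → (q_1, xxx, BBZ)
  read x, top B: go to q_1, push ε → (q_1, xx, BZ)
  read x, top B: go to q_1, push ε → (q_1, x, Z)
  read x, top Z: go to q_2, push ε → (q_2, ε, ε)
All input consumed and the stack is empty.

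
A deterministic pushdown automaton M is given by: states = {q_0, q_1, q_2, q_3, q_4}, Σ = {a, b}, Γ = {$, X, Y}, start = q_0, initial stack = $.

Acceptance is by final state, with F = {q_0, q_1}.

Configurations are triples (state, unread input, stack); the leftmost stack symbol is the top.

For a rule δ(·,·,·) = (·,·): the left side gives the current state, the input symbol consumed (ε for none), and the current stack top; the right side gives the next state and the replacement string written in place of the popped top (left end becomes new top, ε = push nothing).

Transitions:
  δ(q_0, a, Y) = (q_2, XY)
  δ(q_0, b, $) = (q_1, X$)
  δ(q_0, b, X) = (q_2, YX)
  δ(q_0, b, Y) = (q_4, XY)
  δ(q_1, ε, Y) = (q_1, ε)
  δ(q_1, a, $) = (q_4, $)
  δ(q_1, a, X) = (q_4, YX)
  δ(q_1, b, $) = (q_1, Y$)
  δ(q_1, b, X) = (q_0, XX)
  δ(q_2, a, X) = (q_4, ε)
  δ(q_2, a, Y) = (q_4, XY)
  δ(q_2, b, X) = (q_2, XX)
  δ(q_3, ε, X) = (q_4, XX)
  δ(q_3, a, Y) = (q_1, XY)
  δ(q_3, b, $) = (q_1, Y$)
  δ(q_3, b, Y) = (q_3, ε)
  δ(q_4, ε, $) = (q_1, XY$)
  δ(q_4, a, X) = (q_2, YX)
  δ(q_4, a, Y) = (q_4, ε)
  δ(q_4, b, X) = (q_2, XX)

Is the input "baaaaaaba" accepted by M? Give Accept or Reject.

Reject

(q_0, baaaaaaba, $)
  read b, top $: go to q_1, push X$ → (q_1, aaaaaaba, X$)
  read a, top X: go to q_4, push YX → (q_4, aaaaaba, YX$)
  read a, top Y: go to q_4, push ε → (q_4, aaaaba, X$)
  read a, top X: go to q_2, push YX → (q_2, aaaba, YX$)
  read a, top Y: go to q_4, push XY → (q_4, aaba, XYX$)
  read a, top X: go to q_2, push YX → (q_2, aba, YXYX$)
  read a, top Y: go to q_4, push XY → (q_4, ba, XYXYX$)
  read b, top X: go to q_2, push XX → (q_2, a, XXYXYX$)
  read a, top X: go to q_4, push ε → (q_4, ε, XYXYX$)
All input consumed; state q_4 ∉ F and no further ε-move applies.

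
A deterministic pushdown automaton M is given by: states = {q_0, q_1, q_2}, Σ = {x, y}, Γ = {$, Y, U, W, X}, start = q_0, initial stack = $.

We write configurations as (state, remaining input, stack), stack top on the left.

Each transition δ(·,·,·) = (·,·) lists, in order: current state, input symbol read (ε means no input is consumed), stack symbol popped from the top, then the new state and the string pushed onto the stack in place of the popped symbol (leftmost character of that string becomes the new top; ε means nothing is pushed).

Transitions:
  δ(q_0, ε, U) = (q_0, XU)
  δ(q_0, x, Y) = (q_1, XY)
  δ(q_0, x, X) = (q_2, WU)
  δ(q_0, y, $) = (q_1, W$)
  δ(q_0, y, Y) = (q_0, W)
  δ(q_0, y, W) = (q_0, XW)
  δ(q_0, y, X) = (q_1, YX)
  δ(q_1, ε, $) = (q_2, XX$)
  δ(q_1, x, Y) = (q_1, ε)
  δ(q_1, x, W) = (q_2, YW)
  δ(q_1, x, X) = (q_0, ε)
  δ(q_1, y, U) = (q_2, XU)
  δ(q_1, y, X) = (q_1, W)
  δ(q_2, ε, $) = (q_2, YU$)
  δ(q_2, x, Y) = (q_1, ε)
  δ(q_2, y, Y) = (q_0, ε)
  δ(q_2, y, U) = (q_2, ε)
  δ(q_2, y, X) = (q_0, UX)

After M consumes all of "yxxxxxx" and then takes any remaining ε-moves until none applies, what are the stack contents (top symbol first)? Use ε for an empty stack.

W$

(q_0, yxxxxxx, $)
  read y, top $: go to q_1, push W$ → (q_1, xxxxxx, W$)
  read x, top W: go to q_2, push YW → (q_2, xxxxx, YW$)
  read x, top Y: go to q_1, push ε → (q_1, xxxx, W$)
  read x, top W: go to q_2, push YW → (q_2, xxx, YW$)
  read x, top Y: go to q_1, push ε → (q_1, xx, W$)
  read x, top W: go to q_2, push YW → (q_2, x, YW$)
  read x, top Y: go to q_1, push ε → (q_1, ε, W$)
All input consumed in state q_1 with stack W$.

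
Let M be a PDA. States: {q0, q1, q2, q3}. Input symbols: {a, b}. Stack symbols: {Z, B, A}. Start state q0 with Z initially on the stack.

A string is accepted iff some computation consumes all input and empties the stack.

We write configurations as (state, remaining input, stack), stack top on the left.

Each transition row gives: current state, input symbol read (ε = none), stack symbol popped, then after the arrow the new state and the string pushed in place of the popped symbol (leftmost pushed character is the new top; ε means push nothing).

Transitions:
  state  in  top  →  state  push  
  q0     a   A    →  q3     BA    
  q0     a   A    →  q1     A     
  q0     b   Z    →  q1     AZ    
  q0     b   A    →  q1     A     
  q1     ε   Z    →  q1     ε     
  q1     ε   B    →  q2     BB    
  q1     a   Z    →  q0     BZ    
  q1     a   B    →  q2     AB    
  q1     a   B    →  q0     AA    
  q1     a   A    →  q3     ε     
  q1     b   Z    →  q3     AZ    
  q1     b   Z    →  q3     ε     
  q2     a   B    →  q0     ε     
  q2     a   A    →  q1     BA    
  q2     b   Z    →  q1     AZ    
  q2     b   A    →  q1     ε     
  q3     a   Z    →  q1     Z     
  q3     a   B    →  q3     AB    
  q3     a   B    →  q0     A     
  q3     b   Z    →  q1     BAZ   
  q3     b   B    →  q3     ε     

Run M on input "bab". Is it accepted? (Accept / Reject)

No computation consumes all input and empties the stack.

Reject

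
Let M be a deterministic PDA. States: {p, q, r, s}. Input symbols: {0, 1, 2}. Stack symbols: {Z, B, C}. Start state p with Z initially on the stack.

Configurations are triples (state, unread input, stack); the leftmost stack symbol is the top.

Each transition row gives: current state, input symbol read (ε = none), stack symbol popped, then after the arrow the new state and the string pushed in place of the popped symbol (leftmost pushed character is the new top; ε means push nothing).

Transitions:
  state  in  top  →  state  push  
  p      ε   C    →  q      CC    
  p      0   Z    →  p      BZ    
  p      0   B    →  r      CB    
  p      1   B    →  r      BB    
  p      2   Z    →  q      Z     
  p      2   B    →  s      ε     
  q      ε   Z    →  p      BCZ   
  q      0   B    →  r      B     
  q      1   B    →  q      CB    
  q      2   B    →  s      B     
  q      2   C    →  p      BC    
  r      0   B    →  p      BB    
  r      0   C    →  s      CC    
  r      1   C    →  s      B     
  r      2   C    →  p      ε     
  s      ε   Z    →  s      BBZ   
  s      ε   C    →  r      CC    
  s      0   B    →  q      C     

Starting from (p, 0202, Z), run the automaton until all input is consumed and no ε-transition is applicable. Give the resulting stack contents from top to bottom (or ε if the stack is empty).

BCBZ

(p, 0202, Z) ⊢ (p, 202, BZ) ⊢ (s, 02, Z) ⊢ (s, 02, BBZ) ⊢ (q, 2, CBZ) ⊢ (p, ε, BCBZ)
All input consumed in state p with stack BCBZ.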